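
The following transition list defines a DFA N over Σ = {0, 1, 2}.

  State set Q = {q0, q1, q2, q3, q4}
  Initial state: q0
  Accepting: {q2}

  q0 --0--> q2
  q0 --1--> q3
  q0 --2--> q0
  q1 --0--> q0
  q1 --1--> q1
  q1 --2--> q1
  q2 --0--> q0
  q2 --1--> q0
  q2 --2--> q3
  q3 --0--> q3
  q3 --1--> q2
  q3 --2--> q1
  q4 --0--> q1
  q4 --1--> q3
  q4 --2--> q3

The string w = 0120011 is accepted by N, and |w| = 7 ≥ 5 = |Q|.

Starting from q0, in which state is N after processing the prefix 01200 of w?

State sequence: q0 -0-> q2 -1-> q0 -2-> q0 -0-> q2 -0-> q0

After reading 5 characters, N is in state q0.

q0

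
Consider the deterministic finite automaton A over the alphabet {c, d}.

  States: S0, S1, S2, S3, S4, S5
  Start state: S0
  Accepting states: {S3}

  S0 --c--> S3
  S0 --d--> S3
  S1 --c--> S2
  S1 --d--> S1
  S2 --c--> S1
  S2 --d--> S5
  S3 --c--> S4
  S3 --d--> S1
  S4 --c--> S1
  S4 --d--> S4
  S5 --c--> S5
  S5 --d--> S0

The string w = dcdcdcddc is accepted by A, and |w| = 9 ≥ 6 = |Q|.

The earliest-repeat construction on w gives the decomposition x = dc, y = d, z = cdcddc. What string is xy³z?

xy^3z = dc·d·d·d·cdcddc = dcdddcdcddc.
Reading y = d takes A from S4 back to S4, so after x·y·y·y the machine is still in S4, and z then leads to the accepting state S3. Hence dcdddcdcddc ∈ L(A).

dcdddcdcddc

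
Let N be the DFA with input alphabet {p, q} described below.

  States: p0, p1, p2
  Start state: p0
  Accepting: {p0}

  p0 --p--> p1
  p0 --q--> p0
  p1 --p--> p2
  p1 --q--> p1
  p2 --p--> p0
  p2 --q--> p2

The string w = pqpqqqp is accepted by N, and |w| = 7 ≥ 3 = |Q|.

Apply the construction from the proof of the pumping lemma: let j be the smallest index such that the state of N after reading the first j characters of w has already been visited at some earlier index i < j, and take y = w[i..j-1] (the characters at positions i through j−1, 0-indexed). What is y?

Run of N on w = p q p q q q p:
  step 0: p0  (start)
  step 1: p1  (read p: p0→p1)
  step 2: p1  (read q: p1→p1)   ← first repeat (p1 seen earlier)
  step 3: p2  (read p: p1→p2)
  step 4: p2  (read q: p2→p2)
  step 5: p2  (read q: p2→p2)
  step 6: p2  (read q: p2→p2)
  step 7: p0  (read p: p2→p0)

So i = 1, j = 2, giving x = w[0:1] = p, y = w[1:2] = q, z = w[2:7] = pqqqp.
Check: |xy| = 2 ≤ 3 and |y| = 1 ≥ 1. Reading y takes N from p1 back to p1, so every xyⁱz is accepted.
Since N has 3 states, any run of length ≥ 3 visits 3+1 states, so by pigeonhole some state repeats within the first 3 steps — that repeat gives the pumpable loop.

q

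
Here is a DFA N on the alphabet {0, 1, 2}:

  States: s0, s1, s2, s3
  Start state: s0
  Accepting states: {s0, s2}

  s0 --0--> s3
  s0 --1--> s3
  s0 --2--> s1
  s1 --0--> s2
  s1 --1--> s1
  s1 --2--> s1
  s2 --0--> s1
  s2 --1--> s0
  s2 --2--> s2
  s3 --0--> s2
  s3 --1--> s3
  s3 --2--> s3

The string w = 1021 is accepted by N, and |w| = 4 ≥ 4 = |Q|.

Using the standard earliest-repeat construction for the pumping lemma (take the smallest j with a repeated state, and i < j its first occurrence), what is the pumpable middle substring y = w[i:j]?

2

Run of N on w = 1 0 2 1:
  step 0: s0  (start)
  step 1: s3  (read 1: s0→s3)
  step 2: s2  (read 0: s3→s2)
  step 3: s2  (read 2: s2→s2)   ← first repeat (s2 seen earlier)
  step 4: s0  (read 1: s2→s0)

So i = 2, j = 3, giving x = w[0:2] = 10, y = w[2:3] = 2, z = w[3:4] = 1.
Check: |xy| = 3 ≤ 4 and |y| = 1 ≥ 1. Reading y takes N from s2 back to s2, so every xyⁱz is accepted.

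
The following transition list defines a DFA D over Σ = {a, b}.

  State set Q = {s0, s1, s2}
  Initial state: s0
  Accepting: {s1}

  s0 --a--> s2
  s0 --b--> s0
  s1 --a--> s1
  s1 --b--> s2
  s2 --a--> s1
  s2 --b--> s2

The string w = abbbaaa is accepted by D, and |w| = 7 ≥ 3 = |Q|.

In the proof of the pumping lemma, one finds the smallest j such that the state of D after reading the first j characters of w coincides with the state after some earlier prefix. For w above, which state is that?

Run of D on w = a b b b a a a:
  step 0: s0  (start)
  step 1: s2  (read a: s0→s2)
  step 2: s2  (read b: s2→s2)   ← first repeat (s2 seen earlier)
  step 3: s2  (read b: s2→s2)
  step 4: s2  (read b: s2→s2)
  step 5: s1  (read a: s2→s1)
  step 6: s1  (read a: s1→s1)
  step 7: s1  (read a: s1→s1)

The earliest repeat is at step j = 2: D is in s2, which it already visited at step i = 1.

s2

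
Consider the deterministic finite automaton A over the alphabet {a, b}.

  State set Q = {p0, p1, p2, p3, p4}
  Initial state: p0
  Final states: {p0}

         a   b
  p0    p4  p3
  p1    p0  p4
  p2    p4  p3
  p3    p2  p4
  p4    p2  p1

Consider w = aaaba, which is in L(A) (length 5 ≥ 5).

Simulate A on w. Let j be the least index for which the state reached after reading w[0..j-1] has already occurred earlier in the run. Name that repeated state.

State sequence: p0 -a-> p4 -a-> p2 -a-> p4 -b-> p1 -a-> p0
First repeat at step 3: p4 was already visited.

The earliest repeat is at step j = 3: A is in p4, which it already visited at step i = 1.
The DFA has 5 states, so the proof of the pumping lemma guarantees a repeated state among the first 5+1 visited; the segment between the two visits is the pumpable y.

p4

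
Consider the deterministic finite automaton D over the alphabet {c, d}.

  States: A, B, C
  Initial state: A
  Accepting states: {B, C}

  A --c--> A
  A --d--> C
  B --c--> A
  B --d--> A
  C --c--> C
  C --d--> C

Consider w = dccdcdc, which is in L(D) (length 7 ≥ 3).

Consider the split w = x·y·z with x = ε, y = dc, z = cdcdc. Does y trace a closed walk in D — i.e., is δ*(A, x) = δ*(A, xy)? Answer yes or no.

Run of D on the first 2 characters of w = d c:
  step 0: A  (start)
  step 1: C  (read d: A→C)
  step 2: C  (read c: C→C)

After x (step 0): A. After xy (step 2): C.
They differ (A ≠ C), so y is not a cycle from the state after x; this split is not the one the pumping-lemma construction produces, and pumping y need not keep the string in L(D).

no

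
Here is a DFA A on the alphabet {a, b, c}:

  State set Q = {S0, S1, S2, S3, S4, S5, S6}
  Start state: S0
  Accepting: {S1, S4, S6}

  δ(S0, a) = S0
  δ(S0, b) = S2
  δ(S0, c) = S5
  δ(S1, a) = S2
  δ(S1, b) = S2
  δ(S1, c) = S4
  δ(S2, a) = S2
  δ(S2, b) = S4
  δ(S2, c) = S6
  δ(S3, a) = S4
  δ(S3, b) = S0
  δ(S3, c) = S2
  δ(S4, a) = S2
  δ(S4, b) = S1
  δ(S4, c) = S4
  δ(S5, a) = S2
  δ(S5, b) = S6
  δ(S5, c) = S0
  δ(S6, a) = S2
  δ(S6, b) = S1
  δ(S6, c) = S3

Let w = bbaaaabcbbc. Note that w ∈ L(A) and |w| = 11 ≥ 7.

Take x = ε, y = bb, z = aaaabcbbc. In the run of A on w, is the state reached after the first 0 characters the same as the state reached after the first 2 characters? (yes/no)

State sequence: S0 -b-> S2 -b-> S4

After x (step 0): S0. After xy (step 2): S4.
They differ (S0 ≠ S4), so y is not a cycle from the state after x; this split is not the one the pumping-lemma construction produces, and pumping y need not keep the string in L(A).

no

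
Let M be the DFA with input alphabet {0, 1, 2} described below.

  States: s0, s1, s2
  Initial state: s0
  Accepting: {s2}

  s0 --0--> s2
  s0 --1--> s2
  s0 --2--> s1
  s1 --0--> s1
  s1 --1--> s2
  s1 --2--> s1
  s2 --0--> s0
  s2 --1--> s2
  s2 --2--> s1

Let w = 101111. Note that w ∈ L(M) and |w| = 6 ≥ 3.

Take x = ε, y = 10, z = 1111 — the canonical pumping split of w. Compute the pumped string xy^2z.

10101111

xy^2z = ε·10·10·1111 = 10101111.
Reading y = 10 takes M from s0 back to s0, so after x·y·y the machine is still in s0, and z then leads to the accepting state s2. Hence 10101111 ∈ L(M).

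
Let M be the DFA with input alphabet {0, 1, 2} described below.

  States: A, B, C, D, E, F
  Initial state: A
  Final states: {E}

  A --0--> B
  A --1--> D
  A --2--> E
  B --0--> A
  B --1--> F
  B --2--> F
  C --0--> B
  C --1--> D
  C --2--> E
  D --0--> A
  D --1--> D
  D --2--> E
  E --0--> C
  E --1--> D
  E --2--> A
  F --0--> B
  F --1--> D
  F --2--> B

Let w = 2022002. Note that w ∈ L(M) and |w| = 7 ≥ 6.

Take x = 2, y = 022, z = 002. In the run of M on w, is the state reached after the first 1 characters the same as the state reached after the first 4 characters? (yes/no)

Run of M on the first 4 characters of w = 2 0 2 2:
  step 0: A  (start)
  step 1: E  (read 2: A→E)
  step 2: C  (read 0: E→C)
  step 3: E  (read 2: C→E)
  step 4: A  (read 2: E→A)

After x (step 1): E. After xy (step 4): A.
They differ (E ≠ A), so y is not a cycle from the state after x; this split is not the one the pumping-lemma construction produces, and pumping y need not keep the string in L(M).

no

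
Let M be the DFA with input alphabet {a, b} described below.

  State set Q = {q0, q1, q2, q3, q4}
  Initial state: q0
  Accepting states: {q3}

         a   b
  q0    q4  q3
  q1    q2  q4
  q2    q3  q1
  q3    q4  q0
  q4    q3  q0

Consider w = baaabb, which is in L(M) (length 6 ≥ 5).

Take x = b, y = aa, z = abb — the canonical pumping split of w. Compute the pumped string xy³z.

xy^3z = b·aa·aa·aa·abb = baaaaaaabb.
Reading y = aa takes M from q3 back to q3, so after x·y·y·y the machine is still in q3, and z then leads to the accepting state q3. Hence baaaaaaabb ∈ L(M).

baaaaaaabb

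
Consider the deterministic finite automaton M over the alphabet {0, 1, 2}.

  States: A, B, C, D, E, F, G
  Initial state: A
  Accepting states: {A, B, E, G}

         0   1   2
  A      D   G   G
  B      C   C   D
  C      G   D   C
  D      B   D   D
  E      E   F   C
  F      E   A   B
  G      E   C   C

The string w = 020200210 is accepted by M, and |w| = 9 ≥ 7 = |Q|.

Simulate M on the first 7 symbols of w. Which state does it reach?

State sequence: A -0-> D -2-> D -0-> B -2-> D -0-> B -0-> C -2-> C

After reading 7 characters, M is in state C.

C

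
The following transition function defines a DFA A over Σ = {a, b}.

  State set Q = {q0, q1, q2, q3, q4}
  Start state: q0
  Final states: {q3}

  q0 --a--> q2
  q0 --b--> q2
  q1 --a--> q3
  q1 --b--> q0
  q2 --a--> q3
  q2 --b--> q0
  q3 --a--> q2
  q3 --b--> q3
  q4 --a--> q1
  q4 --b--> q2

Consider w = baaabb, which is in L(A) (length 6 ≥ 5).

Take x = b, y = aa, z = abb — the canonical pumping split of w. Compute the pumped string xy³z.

xy^3z = b·aa·aa·aa·abb = baaaaaaabb.
Reading y = aa takes A from q2 back to q2, so after x·y·y·y the machine is still in q2, and z then leads to the accepting state q3. Hence baaaaaaabb ∈ L(A).

baaaaaaabb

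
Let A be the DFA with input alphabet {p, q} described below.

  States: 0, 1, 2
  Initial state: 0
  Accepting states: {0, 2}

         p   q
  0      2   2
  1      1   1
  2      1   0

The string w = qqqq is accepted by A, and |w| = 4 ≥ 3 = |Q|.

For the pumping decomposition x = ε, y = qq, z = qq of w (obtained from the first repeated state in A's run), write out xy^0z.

qq

xy⁰z = xz = ε·qq = qq.
Reading y = qq takes A from 0 back to 0, so after x the machine is still in 0, and z then leads to the accepting state 0. Hence qq ∈ L(A).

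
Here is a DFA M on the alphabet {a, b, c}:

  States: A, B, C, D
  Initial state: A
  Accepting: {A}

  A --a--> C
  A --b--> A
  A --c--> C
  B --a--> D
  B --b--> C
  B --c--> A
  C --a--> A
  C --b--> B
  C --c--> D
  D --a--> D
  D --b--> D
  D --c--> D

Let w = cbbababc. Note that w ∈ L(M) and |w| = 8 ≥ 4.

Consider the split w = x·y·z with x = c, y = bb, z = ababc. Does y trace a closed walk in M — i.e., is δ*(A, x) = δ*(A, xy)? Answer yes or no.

yes

State sequence: A -c-> C -b-> B -b-> C

After x (step 1): C. After xy (step 3): C.
They match, so y = bb drives M around a cycle from C back to itself; pumping y any number of times keeps M in C before reading z, and xyⁱz ∈ L(M) for every i ≥ 0.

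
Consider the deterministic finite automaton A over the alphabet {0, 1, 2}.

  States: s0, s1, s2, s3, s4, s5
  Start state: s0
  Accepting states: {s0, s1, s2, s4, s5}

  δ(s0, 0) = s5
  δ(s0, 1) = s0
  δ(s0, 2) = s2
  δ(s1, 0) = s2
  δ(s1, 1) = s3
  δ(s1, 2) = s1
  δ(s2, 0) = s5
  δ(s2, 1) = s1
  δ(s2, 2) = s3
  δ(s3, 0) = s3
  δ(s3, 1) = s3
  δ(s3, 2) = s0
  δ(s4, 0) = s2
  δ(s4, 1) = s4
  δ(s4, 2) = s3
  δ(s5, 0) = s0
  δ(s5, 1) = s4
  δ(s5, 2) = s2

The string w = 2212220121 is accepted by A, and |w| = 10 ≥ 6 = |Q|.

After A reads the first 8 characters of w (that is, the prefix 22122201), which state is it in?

State sequence: s0 -2-> s2 -2-> s3 -1-> s3 -2-> s0 -2-> s2 -2-> s3 -0-> s3 -1-> s3

After reading 8 characters, A is in state s3.

s3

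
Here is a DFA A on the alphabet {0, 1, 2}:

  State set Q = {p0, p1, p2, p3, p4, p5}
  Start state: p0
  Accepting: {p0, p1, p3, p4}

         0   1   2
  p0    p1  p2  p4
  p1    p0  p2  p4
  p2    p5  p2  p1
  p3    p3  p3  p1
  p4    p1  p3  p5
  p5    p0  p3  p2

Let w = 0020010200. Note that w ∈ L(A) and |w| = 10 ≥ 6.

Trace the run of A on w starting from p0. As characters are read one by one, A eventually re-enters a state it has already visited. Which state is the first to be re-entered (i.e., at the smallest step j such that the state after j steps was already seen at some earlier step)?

p0

State sequence: p0 -0-> p1 -0-> p0 -2-> p4 -0-> p1 -0-> p0 -1-> p2 -0-> p5 -2-> p2 -0-> p5 -0-> p0
First repeat at step 2: p0 was already visited.

The earliest repeat is at step j = 2: A is in p0, which it already visited at step i = 0.
Since A has 6 states, any run of length ≥ 6 visits 6+1 states, so by pigeonhole some state repeats within the first 6 steps — that repeat gives the pumpable loop.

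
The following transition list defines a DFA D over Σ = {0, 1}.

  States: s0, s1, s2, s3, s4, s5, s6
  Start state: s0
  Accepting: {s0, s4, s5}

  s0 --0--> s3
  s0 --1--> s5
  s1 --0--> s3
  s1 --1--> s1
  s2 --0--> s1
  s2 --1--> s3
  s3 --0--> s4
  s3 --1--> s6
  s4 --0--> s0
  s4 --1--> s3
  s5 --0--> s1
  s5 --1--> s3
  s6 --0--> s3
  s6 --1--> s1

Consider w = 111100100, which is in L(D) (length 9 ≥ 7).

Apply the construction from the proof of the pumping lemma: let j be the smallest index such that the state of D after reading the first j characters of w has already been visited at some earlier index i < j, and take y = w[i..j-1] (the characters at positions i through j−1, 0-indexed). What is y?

State sequence: s0 -1-> s5 -1-> s3 -1-> s6 -1-> s1 -0-> s3 -0-> s4 -1-> s3 -0-> s4 -0-> s0
First repeat at step 5: s3 was already visited.

So i = 2, j = 5, giving x = w[0:2] = 11, y = w[2:5] = 110, z = w[5:9] = 0100.
Check: |xy| = 5 ≤ 7 and |y| = 3 ≥ 1. Reading y takes D from s3 back to s3, so every xyⁱz is accepted.
With |Q| = 7, pigeonhole forces a state repeat no later than step 7; the substring read between the first and second visits to that state can be pumped.

110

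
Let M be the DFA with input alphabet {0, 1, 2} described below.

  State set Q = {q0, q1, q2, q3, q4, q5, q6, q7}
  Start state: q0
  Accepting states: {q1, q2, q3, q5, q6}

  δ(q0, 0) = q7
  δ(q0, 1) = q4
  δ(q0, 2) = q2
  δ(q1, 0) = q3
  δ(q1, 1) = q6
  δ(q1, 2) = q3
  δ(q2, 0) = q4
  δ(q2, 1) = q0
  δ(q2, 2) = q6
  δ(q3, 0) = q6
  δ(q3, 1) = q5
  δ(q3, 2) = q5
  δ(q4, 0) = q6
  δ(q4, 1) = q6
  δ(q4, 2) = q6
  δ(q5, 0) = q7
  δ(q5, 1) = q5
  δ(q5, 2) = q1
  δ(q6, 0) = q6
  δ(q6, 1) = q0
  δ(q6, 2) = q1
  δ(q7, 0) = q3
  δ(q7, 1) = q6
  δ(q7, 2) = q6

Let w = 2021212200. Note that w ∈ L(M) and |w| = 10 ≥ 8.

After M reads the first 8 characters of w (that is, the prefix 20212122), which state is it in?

Run of M on the first 8 characters of w = 2 0 2 1 2 1 2 2:
  step 0: q0  (start)
  step 1: q2  (read 2: q0→q2)
  step 2: q4  (read 0: q2→q4)
  step 3: q6  (read 2: q4→q6)
  step 4: q0  (read 1: q6→q0)
  step 5: q2  (read 2: q0→q2)
  step 6: q0  (read 1: q2→q0)
  step 7: q2  (read 2: q0→q2)
  step 8: q6  (read 2: q2→q6)

After reading 8 characters, M is in state q6.
(This kind of state-tracing is the core of the pumping-lemma construction: with 8 states, pigeonhole forces a repeat within the first 8 steps.)

q6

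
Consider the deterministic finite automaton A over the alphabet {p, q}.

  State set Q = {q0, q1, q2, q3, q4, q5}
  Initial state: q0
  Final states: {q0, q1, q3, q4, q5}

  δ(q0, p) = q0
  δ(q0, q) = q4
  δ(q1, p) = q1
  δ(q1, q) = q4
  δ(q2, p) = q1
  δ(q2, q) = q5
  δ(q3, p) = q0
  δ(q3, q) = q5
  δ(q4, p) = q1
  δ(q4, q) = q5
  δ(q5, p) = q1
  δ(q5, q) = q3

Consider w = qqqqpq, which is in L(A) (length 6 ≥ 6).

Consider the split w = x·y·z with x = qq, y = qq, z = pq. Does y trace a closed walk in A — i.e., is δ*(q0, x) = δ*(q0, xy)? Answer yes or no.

yes

Run of A on the first 4 characters of w = q q q q:
  step 0: q0  (start)
  step 1: q4  (read q: q0→q4)
  step 2: q5  (read q: q4→q5)
  step 3: q3  (read q: q5→q3)
  step 4: q5  (read q: q3→q5)

After x (step 2): q5. After xy (step 4): q5.
They match, so y = qq drives A around a cycle from q5 back to itself; pumping y any number of times keeps A in q5 before reading z, and xyⁱz ∈ L(A) for every i ≥ 0.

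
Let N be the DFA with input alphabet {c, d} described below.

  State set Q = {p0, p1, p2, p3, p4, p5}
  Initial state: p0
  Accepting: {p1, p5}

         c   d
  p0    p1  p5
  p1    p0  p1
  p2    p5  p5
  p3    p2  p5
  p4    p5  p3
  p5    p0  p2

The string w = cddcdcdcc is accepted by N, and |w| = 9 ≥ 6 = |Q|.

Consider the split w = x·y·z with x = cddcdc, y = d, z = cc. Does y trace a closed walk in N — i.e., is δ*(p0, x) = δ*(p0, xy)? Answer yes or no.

no

Run of N on the first 7 characters of w = c d d c d c d:
  step 0: p0  (start)
  step 1: p1  (read c: p0→p1)
  step 2: p1  (read d: p1→p1)
  step 3: p1  (read d: p1→p1)
  step 4: p0  (read c: p1→p0)
  step 5: p5  (read d: p0→p5)
  step 6: p0  (read c: p5→p0)
  step 7: p5  (read d: p0→p5)

After x (step 6): p0. After xy (step 7): p5.
They differ (p0 ≠ p5), so y is not a cycle from the state after x; this split is not the one the pumping-lemma construction produces, and pumping y need not keep the string in L(N).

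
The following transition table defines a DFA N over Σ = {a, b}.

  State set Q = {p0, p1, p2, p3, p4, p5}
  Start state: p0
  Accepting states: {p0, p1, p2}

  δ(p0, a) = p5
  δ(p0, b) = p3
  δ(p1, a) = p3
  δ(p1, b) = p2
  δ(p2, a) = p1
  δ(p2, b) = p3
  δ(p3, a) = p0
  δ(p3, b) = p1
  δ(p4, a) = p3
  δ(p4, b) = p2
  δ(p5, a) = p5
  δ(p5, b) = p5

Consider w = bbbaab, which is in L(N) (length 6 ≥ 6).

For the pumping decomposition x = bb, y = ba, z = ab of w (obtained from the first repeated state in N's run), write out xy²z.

xy^2z = bb·ba·ba·ab = bbbabaab.
Reading y = ba takes N from p1 back to p1, so after x·y·y the machine is still in p1, and z then leads to the accepting state p1. Hence bbbabaab ∈ L(N).

bbbabaab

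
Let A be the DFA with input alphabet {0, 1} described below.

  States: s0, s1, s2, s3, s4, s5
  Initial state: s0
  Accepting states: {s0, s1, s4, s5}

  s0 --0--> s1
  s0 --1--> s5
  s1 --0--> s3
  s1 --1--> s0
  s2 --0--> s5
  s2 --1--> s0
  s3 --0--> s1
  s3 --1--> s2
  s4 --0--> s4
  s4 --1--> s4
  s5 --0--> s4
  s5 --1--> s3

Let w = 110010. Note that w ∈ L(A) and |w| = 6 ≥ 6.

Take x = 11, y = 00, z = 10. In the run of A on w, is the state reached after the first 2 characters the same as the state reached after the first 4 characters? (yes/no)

yes

Run of A on the first 4 characters of w = 1 1 0 0:
  step 0: s0  (start)
  step 1: s5  (read 1: s0→s5)
  step 2: s3  (read 1: s5→s3)
  step 3: s1  (read 0: s3→s1)
  step 4: s3  (read 0: s1→s3)

After x (step 2): s3. After xy (step 4): s3.
They match, so y = 00 drives A around a cycle from s3 back to itself; pumping y any number of times keeps A in s3 before reading z, and xyⁱz ∈ L(A) for every i ≥ 0.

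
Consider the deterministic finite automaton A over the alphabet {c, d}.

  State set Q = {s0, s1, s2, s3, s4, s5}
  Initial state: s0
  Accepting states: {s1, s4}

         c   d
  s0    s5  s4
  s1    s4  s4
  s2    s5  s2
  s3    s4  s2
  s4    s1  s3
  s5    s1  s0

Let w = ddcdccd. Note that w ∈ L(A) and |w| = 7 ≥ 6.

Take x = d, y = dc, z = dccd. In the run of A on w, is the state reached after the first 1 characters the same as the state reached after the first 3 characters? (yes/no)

Run of A on the first 3 characters of w = d d c:
  step 0: s0  (start)
  step 1: s4  (read d: s0→s4)
  step 2: s3  (read d: s4→s3)
  step 3: s4  (read c: s3→s4)

After x (step 1): s4. After xy (step 3): s4.
They match, so y = dc drives A around a cycle from s4 back to itself; pumping y any number of times keeps A in s4 before reading z, and xyⁱz ∈ L(A) for every i ≥ 0.

yes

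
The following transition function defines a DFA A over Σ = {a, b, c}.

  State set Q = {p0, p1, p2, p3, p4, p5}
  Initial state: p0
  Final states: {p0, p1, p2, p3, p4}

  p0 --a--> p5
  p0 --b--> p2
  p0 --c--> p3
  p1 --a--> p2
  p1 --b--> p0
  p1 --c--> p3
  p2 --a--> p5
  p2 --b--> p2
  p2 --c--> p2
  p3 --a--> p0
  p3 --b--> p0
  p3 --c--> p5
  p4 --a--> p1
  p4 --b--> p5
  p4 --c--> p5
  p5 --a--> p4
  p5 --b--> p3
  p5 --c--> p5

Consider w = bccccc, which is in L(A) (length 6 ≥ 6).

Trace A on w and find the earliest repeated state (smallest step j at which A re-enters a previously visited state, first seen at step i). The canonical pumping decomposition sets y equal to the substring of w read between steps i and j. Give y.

Run of A on w = b c c c c c:
  step 0: p0  (start)
  step 1: p2  (read b: p0→p2)
  step 2: p2  (read c: p2→p2)   ← first repeat (p2 seen earlier)
  step 3: p2  (read c: p2→p2)
  step 4: p2  (read c: p2→p2)
  step 5: p2  (read c: p2→p2)
  step 6: p2  (read c: p2→p2)

So i = 1, j = 2, giving x = w[0:1] = b, y = w[1:2] = c, z = w[2:6] = cccc.
Check: |xy| = 2 ≤ 6 and |y| = 1 ≥ 1. Reading y takes A from p2 back to p2, so every xyⁱz is accepted.
The DFA has 6 states, so the proof of the pumping lemma guarantees a repeated state among the first 6+1 visited; the segment between the two visits is the pumpable y.

c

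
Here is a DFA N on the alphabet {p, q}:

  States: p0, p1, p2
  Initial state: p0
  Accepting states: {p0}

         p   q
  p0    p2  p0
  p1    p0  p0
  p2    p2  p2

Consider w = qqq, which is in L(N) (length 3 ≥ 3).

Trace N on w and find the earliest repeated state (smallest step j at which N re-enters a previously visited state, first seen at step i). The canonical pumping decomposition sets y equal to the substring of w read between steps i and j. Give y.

q

Run of N on w = q q q:
  step 0: p0  (start)
  step 1: p0  (read q: p0→p0)   ← first repeat (p0 seen earlier)
  step 2: p0  (read q: p0→p0)
  step 3: p0  (read q: p0→p0)

So i = 0, j = 1, giving x = w[0:0] = ε, y = w[0:1] = q, z = w[1:3] = qq.
Check: |xy| = 1 ≤ 3 and |y| = 1 ≥ 1. Reading y takes N from p0 back to p0, so every xyⁱz is accepted.
Pumping length from the standard proof: p = 3 (the number of states). The repeated state found above gives |xy| = j ≤ 3 and |y| = j − i ≥ 1.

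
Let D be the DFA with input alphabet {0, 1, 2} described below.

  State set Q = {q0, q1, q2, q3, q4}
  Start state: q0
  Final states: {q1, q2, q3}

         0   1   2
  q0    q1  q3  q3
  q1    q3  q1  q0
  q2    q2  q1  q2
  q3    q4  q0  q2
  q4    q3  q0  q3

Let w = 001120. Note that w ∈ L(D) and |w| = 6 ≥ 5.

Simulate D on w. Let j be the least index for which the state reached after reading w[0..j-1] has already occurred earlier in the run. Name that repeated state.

q0

Run of D on w = 0 0 1 1 2 0:
  step 0: q0  (start)
  step 1: q1  (read 0: q0→q1)
  step 2: q3  (read 0: q1→q3)
  step 3: q0  (read 1: q3→q0)   ← first repeat (q0 seen earlier)
  step 4: q3  (read 1: q0→q3)
  step 5: q2  (read 2: q3→q2)
  step 6: q2  (read 0: q2→q2)

The earliest repeat is at step j = 3: D is in q0, which it already visited at step i = 0.
With |Q| = 5, pigeonhole forces a state repeat no later than step 5; the substring read between the first and second visits to that state can be pumped.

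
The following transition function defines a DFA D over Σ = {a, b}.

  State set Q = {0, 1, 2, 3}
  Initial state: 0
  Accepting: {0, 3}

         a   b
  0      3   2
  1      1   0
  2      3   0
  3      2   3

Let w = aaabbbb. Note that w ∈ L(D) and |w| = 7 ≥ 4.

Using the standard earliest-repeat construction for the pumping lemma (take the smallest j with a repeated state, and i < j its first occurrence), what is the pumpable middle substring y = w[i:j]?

aa

Run of D on w = a a a b b b b:
  step 0: 0  (start)
  step 1: 3  (read a: 0→3)
  step 2: 2  (read a: 3→2)
  step 3: 3  (read a: 2→3)   ← first repeat (3 seen earlier)
  step 4: 3  (read b: 3→3)
  step 5: 3  (read b: 3→3)
  step 6: 3  (read b: 3→3)
  step 7: 3  (read b: 3→3)

So i = 1, j = 3, giving x = w[0:1] = a, y = w[1:3] = aa, z = w[3:7] = bbbb.
Check: |xy| = 3 ≤ 4 and |y| = 2 ≥ 1. Reading y takes D from 3 back to 3, so every xyⁱz is accepted.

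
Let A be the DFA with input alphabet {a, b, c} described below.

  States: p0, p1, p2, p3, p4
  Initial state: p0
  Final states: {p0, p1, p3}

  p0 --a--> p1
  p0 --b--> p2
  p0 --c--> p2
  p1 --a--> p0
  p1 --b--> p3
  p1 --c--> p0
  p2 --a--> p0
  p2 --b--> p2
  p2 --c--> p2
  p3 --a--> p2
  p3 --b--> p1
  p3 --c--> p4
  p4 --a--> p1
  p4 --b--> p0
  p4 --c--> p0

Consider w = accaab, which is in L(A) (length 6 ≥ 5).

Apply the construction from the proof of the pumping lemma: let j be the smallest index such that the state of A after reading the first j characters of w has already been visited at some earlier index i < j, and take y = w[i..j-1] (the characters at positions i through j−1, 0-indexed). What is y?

State sequence: p0 -a-> p1 -c-> p0 -c-> p2 -a-> p0 -a-> p1 -b-> p3
First repeat at step 2: p0 was already visited.

So i = 0, j = 2, giving x = w[0:0] = ε, y = w[0:2] = ac, z = w[2:6] = caab.
Check: |xy| = 2 ≤ 5 and |y| = 2 ≥ 1. Reading y takes A from p0 back to p0, so every xyⁱz is accepted.
The DFA has 5 states, so the proof of the pumping lemma guarantees a repeated state among the first 5+1 visited; the segment between the two visits is the pumpable y.

ac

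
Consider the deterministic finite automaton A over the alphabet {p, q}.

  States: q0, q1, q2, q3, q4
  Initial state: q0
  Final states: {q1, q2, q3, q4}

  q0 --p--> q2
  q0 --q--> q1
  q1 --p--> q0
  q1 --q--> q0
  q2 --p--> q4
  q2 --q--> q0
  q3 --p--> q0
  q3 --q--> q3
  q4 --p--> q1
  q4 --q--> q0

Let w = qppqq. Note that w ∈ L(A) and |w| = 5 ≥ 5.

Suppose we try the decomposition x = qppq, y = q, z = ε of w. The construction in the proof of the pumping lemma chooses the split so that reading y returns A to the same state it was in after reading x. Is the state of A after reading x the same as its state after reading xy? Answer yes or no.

no

Run of A on the first 5 characters of w = q p p q q:
  step 0: q0  (start)
  step 1: q1  (read q: q0→q1)
  step 2: q0  (read p: q1→q0)
  step 3: q2  (read p: q0→q2)
  step 4: q0  (read q: q2→q0)
  step 5: q1  (read q: q0→q1)

After x (step 4): q0. After xy (step 5): q1.
They differ (q0 ≠ q1), so y is not a cycle from the state after x; this split is not the one the pumping-lemma construction produces, and pumping y need not keep the string in L(A).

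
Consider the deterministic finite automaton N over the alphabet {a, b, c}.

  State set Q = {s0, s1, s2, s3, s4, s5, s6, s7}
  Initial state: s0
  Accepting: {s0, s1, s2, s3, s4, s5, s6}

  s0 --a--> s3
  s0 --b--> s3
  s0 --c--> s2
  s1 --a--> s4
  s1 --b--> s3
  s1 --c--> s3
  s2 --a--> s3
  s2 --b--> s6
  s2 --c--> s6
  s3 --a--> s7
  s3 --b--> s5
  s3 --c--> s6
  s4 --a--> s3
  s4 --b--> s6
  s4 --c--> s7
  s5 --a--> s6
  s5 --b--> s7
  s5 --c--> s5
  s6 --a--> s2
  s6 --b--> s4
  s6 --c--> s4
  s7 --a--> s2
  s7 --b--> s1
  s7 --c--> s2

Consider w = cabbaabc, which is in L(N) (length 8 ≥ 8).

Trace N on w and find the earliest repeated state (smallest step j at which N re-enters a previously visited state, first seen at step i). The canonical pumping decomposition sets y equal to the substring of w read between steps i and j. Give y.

State sequence: s0 -c-> s2 -a-> s3 -b-> s5 -b-> s7 -a-> s2 -a-> s3 -b-> s5 -c-> s5
First repeat at step 5: s2 was already visited.

So i = 1, j = 5, giving x = w[0:1] = c, y = w[1:5] = abba, z = w[5:8] = abc.
Check: |xy| = 5 ≤ 8 and |y| = 4 ≥ 1. Reading y takes N from s2 back to s2, so every xyⁱz is accepted.
The DFA has 8 states, so the proof of the pumping lemma guarantees a repeated state among the first 8+1 visited; the segment between the two visits is the pumpable y.

abba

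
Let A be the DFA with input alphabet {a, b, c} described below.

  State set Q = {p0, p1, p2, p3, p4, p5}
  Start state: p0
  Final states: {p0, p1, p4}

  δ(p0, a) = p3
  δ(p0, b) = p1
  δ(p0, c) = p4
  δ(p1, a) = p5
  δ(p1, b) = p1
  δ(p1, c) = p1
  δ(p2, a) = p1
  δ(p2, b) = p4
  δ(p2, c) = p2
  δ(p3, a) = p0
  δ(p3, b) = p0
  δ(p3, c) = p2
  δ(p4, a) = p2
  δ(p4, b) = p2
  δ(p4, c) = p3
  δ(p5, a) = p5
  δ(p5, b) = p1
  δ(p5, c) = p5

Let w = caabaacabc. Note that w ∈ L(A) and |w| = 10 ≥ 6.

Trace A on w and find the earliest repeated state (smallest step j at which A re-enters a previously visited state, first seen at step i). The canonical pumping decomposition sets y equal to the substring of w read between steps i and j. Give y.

Run of A on w = c a a b a a c a b c:
  step 0: p0  (start)
  step 1: p4  (read c: p0→p4)
  step 2: p2  (read a: p4→p2)
  step 3: p1  (read a: p2→p1)
  step 4: p1  (read b: p1→p1)   ← first repeat (p1 seen earlier)
  step 5: p5  (read a: p1→p5)
  step 6: p5  (read a: p5→p5)
  step 7: p5  (read c: p5→p5)
  step 8: p5  (read a: p5→p5)
  step 9: p1  (read b: p5→p1)
  step 10: p1  (read c: p1→p1)

So i = 3, j = 4, giving x = w[0:3] = caa, y = w[3:4] = b, z = w[4:10] = aacabc.
Check: |xy| = 4 ≤ 6 and |y| = 1 ≥ 1. Reading y takes A from p1 back to p1, so every xyⁱz is accepted.
Since A has 6 states, any run of length ≥ 6 visits 6+1 states, so by pigeonhole some state repeats within the first 6 steps — that repeat gives the pumpable loop.

b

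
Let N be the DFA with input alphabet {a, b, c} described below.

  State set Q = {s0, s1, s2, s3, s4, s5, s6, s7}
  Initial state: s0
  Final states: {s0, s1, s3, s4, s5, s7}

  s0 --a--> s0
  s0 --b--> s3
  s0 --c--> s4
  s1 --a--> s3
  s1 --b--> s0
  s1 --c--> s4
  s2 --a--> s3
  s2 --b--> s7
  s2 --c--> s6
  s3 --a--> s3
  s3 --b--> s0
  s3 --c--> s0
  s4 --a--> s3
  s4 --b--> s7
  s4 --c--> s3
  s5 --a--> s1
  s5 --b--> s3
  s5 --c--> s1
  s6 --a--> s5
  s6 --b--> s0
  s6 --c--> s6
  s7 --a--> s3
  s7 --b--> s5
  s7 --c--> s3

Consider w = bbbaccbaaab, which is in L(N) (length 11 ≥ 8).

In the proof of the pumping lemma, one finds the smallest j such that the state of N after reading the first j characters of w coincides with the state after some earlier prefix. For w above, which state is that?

s0

State sequence: s0 -b-> s3 -b-> s0 -b-> s3 -a-> s3 -c-> s0 -c-> s4 -b-> s7 -a-> s3 -a-> s3 -a-> s3 -b-> s0
First repeat at step 2: s0 was already visited.

The earliest repeat is at step j = 2: N is in s0, which it already visited at step i = 0.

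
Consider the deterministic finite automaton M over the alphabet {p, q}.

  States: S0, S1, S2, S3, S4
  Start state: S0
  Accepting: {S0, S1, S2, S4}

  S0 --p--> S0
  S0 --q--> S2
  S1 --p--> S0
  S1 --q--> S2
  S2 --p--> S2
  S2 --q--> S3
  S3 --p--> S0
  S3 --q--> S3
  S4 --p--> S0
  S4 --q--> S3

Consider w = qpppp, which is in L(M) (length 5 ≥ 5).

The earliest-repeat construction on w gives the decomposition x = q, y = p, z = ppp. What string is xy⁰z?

xy⁰z = xz = q·ppp = qppp.
Reading y = p takes M from S2 back to S2, so after x the machine is still in S2, and z then leads to the accepting state S2. Hence qppp ∈ L(M).

qppp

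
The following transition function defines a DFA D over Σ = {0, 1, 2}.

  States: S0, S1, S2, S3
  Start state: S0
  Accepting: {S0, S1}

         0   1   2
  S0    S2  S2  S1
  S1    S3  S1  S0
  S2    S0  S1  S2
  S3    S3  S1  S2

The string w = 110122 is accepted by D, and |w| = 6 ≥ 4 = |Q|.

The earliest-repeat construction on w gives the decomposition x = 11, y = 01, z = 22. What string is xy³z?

xy^3z = 11·01·01·01·22 = 1101010122.
Reading y = 01 takes D from S1 back to S1, so after x·y·y·y the machine is still in S1, and z then leads to the accepting state S1. Hence 1101010122 ∈ L(D).

1101010122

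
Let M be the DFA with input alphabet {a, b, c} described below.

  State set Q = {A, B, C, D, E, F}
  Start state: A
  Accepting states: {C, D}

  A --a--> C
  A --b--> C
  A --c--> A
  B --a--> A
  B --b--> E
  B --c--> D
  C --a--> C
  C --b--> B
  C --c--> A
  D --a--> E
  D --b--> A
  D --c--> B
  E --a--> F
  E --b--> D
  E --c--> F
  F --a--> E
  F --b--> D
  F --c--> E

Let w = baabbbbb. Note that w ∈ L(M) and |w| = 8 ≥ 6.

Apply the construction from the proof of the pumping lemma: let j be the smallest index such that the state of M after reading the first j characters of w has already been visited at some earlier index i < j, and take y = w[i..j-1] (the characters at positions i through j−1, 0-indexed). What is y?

a

State sequence: A -b-> C -a-> C -a-> C -b-> B -b-> E -b-> D -b-> A -b-> C
First repeat at step 2: C was already visited.

So i = 1, j = 2, giving x = w[0:1] = b, y = w[1:2] = a, z = w[2:8] = abbbbb.
Check: |xy| = 2 ≤ 6 and |y| = 1 ≥ 1. Reading y takes M from C back to C, so every xyⁱz is accepted.
With |Q| = 6, pigeonhole forces a state repeat no later than step 6; the substring read between the first and second visits to that state can be pumped.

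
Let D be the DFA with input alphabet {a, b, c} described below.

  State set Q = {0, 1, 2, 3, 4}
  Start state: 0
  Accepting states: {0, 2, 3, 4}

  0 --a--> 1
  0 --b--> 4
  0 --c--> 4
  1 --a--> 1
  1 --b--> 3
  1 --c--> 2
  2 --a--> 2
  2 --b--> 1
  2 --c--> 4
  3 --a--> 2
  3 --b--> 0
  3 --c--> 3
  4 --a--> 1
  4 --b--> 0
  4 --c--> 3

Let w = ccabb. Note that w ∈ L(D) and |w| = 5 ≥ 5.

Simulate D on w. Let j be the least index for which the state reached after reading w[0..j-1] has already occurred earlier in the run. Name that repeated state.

Run of D on w = c c a b b:
  step 0: 0  (start)
  step 1: 4  (read c: 0→4)
  step 2: 3  (read c: 4→3)
  step 3: 2  (read a: 3→2)
  step 4: 1  (read b: 2→1)
  step 5: 3  (read b: 1→3)   ← first repeat (3 seen earlier)

The earliest repeat is at step j = 5: D is in 3, which it already visited at step i = 2.
Pumping length from the standard proof: p = 5 (the number of states). The repeated state found above gives |xy| = j ≤ 5 and |y| = j − i ≥ 1.

3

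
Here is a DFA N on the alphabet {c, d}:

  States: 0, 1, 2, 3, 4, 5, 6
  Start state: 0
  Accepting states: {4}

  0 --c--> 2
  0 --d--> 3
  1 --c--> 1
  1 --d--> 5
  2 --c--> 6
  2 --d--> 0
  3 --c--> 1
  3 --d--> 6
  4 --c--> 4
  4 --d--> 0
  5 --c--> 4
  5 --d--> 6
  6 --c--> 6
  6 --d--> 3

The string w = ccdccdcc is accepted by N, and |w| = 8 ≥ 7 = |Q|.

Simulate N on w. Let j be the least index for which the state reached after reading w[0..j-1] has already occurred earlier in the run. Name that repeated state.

1

State sequence: 0 -c-> 2 -c-> 6 -d-> 3 -c-> 1 -c-> 1 -d-> 5 -c-> 4 -c-> 4
First repeat at step 5: 1 was already visited.

The earliest repeat is at step j = 5: N is in 1, which it already visited at step i = 4.
Pumping length from the standard proof: p = 7 (the number of states). The repeated state found above gives |xy| = j ≤ 7 and |y| = j − i ≥ 1.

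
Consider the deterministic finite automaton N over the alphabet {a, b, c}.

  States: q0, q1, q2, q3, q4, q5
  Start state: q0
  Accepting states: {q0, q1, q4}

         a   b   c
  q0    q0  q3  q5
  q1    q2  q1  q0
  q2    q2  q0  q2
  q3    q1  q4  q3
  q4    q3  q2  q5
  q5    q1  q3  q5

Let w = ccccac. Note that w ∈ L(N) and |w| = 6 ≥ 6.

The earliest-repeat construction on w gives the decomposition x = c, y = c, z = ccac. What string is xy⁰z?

cccac

xy⁰z = xz = c·ccac = cccac.
Reading y = c takes N from q5 back to q5, so after x the machine is still in q5, and z then leads to the accepting state q0. Hence cccac ∈ L(N).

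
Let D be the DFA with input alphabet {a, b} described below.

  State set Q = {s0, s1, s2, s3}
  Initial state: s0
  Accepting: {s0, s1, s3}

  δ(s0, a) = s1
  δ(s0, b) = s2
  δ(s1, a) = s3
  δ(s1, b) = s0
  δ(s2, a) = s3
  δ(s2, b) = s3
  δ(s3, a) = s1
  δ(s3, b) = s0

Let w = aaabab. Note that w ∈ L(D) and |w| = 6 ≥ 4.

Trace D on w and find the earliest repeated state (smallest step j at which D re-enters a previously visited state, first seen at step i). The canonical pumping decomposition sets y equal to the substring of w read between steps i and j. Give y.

aa

State sequence: s0 -a-> s1 -a-> s3 -a-> s1 -b-> s0 -a-> s1 -b-> s0
First repeat at step 3: s1 was already visited.

So i = 1, j = 3, giving x = w[0:1] = a, y = w[1:3] = aa, z = w[3:6] = bab.
Check: |xy| = 3 ≤ 4 and |y| = 2 ≥ 1. Reading y takes D from s1 back to s1, so every xyⁱz is accepted.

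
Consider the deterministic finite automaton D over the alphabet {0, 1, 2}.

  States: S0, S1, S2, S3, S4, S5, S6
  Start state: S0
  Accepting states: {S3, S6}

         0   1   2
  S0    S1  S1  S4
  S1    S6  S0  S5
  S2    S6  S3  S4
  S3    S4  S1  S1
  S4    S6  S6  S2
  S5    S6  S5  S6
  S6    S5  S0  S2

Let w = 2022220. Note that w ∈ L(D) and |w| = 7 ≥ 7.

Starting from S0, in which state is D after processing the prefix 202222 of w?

S4

State sequence: S0 -2-> S4 -0-> S6 -2-> S2 -2-> S4 -2-> S2 -2-> S4

After reading 6 characters, D is in state S4.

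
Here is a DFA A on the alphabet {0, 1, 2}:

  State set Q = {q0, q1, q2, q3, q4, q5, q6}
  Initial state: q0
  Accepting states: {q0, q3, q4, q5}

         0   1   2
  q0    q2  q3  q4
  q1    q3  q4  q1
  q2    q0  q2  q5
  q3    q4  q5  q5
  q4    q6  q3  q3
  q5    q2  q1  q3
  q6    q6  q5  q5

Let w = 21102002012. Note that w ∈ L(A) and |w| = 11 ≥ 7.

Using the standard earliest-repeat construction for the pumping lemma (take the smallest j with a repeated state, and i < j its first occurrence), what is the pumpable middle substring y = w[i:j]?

State sequence: q0 -2-> q4 -1-> q3 -1-> q5 -0-> q2 -2-> q5 -0-> q2 -0-> q0 -2-> q4 -0-> q6 -1-> q5 -2-> q3
First repeat at step 5: q5 was already visited.

So i = 3, j = 5, giving x = w[0:3] = 211, y = w[3:5] = 02, z = w[5:11] = 002012.
Check: |xy| = 5 ≤ 7 and |y| = 2 ≥ 1. Reading y takes A from q5 back to q5, so every xyⁱz is accepted.
Since A has 7 states, any run of length ≥ 7 visits 7+1 states, so by pigeonhole some state repeats within the first 7 steps — that repeat gives the pumpable loop.

02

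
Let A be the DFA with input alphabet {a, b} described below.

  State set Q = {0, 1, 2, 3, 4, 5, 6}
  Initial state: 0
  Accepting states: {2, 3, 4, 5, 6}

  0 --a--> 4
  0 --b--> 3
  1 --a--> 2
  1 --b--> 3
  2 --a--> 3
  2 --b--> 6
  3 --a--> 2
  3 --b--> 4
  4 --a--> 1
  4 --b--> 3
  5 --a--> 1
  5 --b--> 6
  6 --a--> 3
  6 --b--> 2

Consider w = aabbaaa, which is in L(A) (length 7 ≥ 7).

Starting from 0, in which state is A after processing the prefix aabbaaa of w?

Run of A on the first 7 characters of w = a a b b a a a:
  step 0: 0  (start)
  step 1: 4  (read a: 0→4)
  step 2: 1  (read a: 4→1)
  step 3: 3  (read b: 1→3)
  step 4: 4  (read b: 3→4)
  step 5: 1  (read a: 4→1)
  step 6: 2  (read a: 1→2)
  step 7: 3  (read a: 2→3)

After reading 7 characters, A is in state 3.
(This kind of state-tracing is the core of the pumping-lemma construction: with 7 states, pigeonhole forces a repeat within the first 7 steps.)

3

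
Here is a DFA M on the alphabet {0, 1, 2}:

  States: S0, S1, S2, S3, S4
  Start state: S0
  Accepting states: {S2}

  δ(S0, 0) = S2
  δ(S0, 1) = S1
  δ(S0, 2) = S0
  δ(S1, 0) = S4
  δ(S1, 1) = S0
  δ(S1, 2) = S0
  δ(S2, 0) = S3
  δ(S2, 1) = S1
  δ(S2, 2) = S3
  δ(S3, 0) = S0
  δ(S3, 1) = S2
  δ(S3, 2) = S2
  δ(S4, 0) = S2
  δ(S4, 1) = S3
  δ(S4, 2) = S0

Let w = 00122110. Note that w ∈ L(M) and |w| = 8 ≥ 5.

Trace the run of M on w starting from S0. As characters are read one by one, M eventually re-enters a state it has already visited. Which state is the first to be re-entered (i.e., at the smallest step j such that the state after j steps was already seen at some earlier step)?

State sequence: S0 -0-> S2 -0-> S3 -1-> S2 -2-> S3 -2-> S2 -1-> S1 -1-> S0 -0-> S2
First repeat at step 3: S2 was already visited.

The earliest repeat is at step j = 3: M is in S2, which it already visited at step i = 1.

S2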